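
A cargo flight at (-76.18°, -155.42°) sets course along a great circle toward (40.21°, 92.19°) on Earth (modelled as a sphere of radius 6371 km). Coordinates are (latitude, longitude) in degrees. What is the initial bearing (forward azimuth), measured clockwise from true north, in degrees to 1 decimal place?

259.7°

With φ₁ = -1.3296, φ₂ = 0.7018, Δλ = -1.9616 rad, the forward-azimuth formula gives
θ = atan2( sin Δλ cos φ₂ , cos φ₁ sin φ₂ − sin φ₁ cos φ₂ cos Δλ ) = atan2(-0.7061, -0.1283) = -100.30°.
Adding 360° brings this into [0°, 360°): 259.7°.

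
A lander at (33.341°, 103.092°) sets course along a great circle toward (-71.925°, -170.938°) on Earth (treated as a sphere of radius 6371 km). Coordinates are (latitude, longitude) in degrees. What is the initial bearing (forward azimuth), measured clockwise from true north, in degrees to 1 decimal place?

Δλ = 85.970° = 1.5005 rad.
y = sin Δλ · cos φ₂ = (0.9975)(0.3103) = 0.3095
x = cos φ₁ sin φ₂ − sin φ₁ cos φ₂ cos Δλ = (0.8354)(-0.9507) − (0.5496)(0.3103)(0.0703) = -0.8062
θ = atan2(y, x) = 159.00°, so the bearing is 159.0°.

159.0°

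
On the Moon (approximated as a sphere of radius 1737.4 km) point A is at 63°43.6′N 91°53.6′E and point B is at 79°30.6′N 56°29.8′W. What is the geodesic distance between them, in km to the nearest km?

1080 km

In radians: φ₁ = 1.1122, φ₂ = 1.3877, Δλ = -148.390° = -2.5899 rad.
Haversine: a = sin²(Δφ/2) + cos φ₁ cos φ₂ sin²(Δλ/2) = 0.0189 + (0.4427)(0.1821)(0.9258) = 0.09346.
Central angle c = 2·arcsin(√a) = 0.62139 rad.
Distance = R·c = 1737.4 × 0.6214 ≈ 1080 km.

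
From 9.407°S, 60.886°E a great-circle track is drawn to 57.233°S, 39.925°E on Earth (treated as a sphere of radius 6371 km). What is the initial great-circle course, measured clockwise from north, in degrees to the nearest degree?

Δλ = -20.961° = -0.3658 rad.
y = sin Δλ · cos φ₂ = (-0.3577)(0.5412) = -0.1936
x = cos φ₁ sin φ₂ − sin φ₁ cos φ₂ cos Δλ = (0.9866)(-0.8409) − (-0.1634)(0.5412)(0.9338) = -0.7470
θ = atan2(y, x) = -165.47°; adding 360° gives 195°.

195°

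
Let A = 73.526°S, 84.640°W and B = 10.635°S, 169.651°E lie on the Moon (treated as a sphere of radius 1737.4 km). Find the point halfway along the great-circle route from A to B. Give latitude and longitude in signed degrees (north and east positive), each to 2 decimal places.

-50.39°, -173.58°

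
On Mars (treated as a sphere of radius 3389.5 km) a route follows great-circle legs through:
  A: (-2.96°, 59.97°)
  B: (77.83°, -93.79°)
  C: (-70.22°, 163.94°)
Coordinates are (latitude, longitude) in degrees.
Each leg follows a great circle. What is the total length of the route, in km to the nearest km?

15563 km

Leg A→B: central angle 1.8125 rad, distance 6143.3 km.
Leg B→C: central angle 2.7791 rad, distance 9419.7 km.
Total: 6143.3 + 9419.7 ≈ 15563 km.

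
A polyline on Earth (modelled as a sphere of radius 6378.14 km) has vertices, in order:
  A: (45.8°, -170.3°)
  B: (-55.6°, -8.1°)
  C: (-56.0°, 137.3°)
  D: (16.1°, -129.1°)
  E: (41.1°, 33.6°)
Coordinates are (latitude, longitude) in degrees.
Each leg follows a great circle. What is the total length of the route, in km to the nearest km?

50754 km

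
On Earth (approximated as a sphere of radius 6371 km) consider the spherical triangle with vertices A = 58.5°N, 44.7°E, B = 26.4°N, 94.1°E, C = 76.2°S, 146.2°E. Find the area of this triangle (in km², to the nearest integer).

36468773 km²

Side lengths (central angles): a = 1.8761, b = 2.5923, c = 0.8180 rad; semiperimeter s = 2.6432.
By l'Huilier's theorem, tan(E/4) = √[tan(s/2) tan((s−a)/2) tan((s−b)/2) tan((s−c)/2)], giving spherical excess E = 0.8985 rad.
Area = E·R² = 0.8985 × (6371)² ≈ 36468773 km².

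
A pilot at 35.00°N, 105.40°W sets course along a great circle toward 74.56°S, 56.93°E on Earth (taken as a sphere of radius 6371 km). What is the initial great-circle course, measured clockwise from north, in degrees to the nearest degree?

173°

Δλ = 162.330° = 2.8332 rad.
y = sin Δλ · cos φ₂ = (0.3035)(0.2662) = 0.0808
x = cos φ₁ sin φ₂ − sin φ₁ cos φ₂ cos Δλ = (0.8192)(-0.9639) − (0.5736)(0.2662)(-0.9528) = -0.6441
θ = atan2(y, x) = 172.85°, so the bearing is 173°.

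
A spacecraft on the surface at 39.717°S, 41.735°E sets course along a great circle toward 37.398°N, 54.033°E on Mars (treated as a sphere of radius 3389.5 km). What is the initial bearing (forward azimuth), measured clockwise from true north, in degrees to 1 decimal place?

Δλ = 12.298° = 0.2146 rad.
y = sin Δλ · cos φ₂ = (0.2130)(0.7944) = 0.1692
x = cos φ₁ sin φ₂ − sin φ₁ cos φ₂ cos Δλ = (0.7692)(0.6073) − (-0.6390)(0.7944)(0.9771) = 0.9632
θ = atan2(y, x) = 9.96°, so the bearing is 10.0°.

10.0°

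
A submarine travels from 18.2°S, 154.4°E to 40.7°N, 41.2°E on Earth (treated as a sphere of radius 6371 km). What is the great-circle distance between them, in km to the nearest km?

13251 km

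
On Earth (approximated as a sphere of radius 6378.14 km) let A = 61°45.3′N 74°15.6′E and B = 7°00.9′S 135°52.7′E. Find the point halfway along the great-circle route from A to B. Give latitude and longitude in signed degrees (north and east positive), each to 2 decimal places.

Central angle δ = 1.4549 rad. Interpolating on the sphere with fraction f = 0.5:
P = [sin((1−f)δ)·A + sin(fδ)·B] / sin δ = 0.6694·A + 0.6694·B in Cartesian coordinates,
giving P = (-0.3910, 0.7675, 0.5080), i.e. latitude 30.53°, longitude 117.00°.

30.53°, 117.00°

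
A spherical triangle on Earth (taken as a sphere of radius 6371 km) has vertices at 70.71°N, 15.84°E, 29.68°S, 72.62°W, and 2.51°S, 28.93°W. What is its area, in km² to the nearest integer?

Side lengths (central angles): a = 0.8641, b = 1.3766, c = 2.0484 rad; semiperimeter s = 2.1446.
By l'Huilier's theorem, tan(E/4) = √[tan(s/2) tan((s−a)/2) tan((s−b)/2) tan((s−c)/2)], giving spherical excess E = 0.6467 rad.
Area = E·R² = 0.6467 × (6371)² ≈ 26251303 km².

26251303 km²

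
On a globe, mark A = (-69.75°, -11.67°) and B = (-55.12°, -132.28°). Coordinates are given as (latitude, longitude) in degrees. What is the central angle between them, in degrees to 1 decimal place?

48.0°

With latitudes φ₁ = -69.750°, φ₂ = -55.120° and longitude difference Δλ = -120.610°:
Haversine: a = sin²(Δφ/2) + cos φ₁ cos φ₂ sin²(Δλ/2) = 0.0162 + (0.3461)(0.5719)(0.7546) = 0.16557.
Central angle c = 2·arcsin(√a) = 0.83812 rad.
So the angular separation is 48.0°.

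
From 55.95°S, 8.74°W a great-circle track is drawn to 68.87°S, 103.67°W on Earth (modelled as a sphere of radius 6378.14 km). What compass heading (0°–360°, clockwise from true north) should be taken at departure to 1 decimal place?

213.2°

Δλ = -94.930° = -1.6568 rad.
y = sin Δλ · cos φ₂ = (-0.9963)(0.3605) = -0.3592
x = cos φ₁ sin φ₂ − sin φ₁ cos φ₂ cos Δλ = (0.5599)(-0.9328) − (-0.8285)(0.3605)(-0.0859) = -0.5479
θ = atan2(y, x) = -146.76°; adding 360° gives 213.2°.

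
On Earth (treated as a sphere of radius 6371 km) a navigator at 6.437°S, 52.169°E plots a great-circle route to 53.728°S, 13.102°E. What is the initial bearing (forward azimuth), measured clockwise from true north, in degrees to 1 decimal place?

206.4°

Δλ = -39.067° = -0.6818 rad.
y = sin Δλ · cos φ₂ = (-0.6302)(0.5916) = -0.3729
x = cos φ₁ sin φ₂ − sin φ₁ cos φ₂ cos Δλ = (0.9937)(-0.8062) − (-0.1121)(0.5916)(0.7764) = -0.7496
θ = atan2(y, x) = -153.56°; adding 360° gives 206.4°.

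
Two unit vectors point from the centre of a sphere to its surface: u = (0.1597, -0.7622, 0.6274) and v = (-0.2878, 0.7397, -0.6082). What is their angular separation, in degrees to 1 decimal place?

172.5°

u·v = -0.9913; |u| = 1.0000, |v| = 0.9999.
cos θ = (u·v)/(|u||v|) = -0.9914, so θ = 172.5°.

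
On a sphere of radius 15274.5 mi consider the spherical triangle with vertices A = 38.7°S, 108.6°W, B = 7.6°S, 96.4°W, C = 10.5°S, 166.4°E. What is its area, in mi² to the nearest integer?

112775471 mi²

Side lengths (central angles): a = 1.6690, b = 1.3890, c = 0.5757 rad; semiperimeter s = 1.8169.
By l'Huilier's theorem, tan(E/4) = √[tan(s/2) tan((s−a)/2) tan((s−b)/2) tan((s−c)/2)], giving spherical excess E = 0.4834 rad.
Area = E·R² = 0.4834 × (15274.5)² ≈ 112775471 mi².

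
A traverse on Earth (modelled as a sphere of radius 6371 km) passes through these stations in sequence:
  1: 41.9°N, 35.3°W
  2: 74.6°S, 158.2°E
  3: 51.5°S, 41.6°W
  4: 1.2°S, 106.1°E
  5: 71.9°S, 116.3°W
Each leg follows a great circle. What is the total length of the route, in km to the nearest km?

46998 km

Leg 1→2: central angle 2.5608 rad, distance 16315.1 km.
Leg 2→3: central angle 0.9286 rad, distance 5916.0 km.
Leg 3→4: central angle 2.1056 rad, distance 13414.9 km.
Leg 4→5: central angle 1.7818 rad, distance 11352.0 km.
Total: 16315.1 + 5916.0 + 13414.9 + 11352.0 ≈ 46998 km.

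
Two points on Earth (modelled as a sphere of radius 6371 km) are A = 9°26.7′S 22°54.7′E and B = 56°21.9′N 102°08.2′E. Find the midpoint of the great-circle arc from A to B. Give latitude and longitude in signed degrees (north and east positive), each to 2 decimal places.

28.75°, 49.44°

Central angle δ = 1.6053 rad. Interpolating on the sphere with fraction f = 0.5:
P = [sin((1−f)δ)·A + sin(fδ)·B] / sin δ = 0.7196·A + 0.7196·B in Cartesian coordinates,
giving P = (0.5701, 0.6660, 0.4811), i.e. latitude 28.75°, longitude 49.44°.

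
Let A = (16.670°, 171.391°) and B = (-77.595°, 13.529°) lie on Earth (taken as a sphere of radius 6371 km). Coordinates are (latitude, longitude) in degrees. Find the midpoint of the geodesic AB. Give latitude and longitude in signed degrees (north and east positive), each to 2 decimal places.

-42.10°, 165.30°

The central angle between A and B is δ = 2.0610 rad.
With f = 0.5, the slerp weights are sin((1−f)δ)/sin δ = 0.9720 and sin(fδ)/sin δ = 0.9720.
Weighted sum of the unit vectors: (0.9720)·(-0.9472,0.1434,0.2869) + (0.9720)·(0.2089,0.0503,-0.9767) = (-0.7176, 0.1882, -0.6705).
Converting back: φ = atan2(z, √(x²+y²)) = -42.10°, λ = atan2(y, x) = 165.30°.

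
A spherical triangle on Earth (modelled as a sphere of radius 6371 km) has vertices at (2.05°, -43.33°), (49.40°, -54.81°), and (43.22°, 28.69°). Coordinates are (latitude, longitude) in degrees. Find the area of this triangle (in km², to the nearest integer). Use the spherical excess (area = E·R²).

19144314 km²

Side lengths (central angles): a = 0.9599, b = 1.3188, c = 0.8440 rad; semiperimeter s = 1.5613.
By l'Huilier's theorem, tan(E/4) = √[tan(s/2) tan((s−a)/2) tan((s−b)/2) tan((s−c)/2)], giving spherical excess E = 0.4717 rad.
Area = E·R² = 0.4717 × (6371)² ≈ 19144314 km².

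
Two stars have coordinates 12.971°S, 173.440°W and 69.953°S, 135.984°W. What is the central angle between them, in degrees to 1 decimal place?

In radians: φ₁ = -0.2264, φ₂ = -1.2209, Δλ = 37.456° = 0.6537 rad.
cos c = sin φ₁ sin φ₂ + cos φ₁ cos φ₂ cos Δλ = (-0.2245)(-0.9394) + (0.9745)(0.3428)(0.7938) = 0.47603,
so c = arccos(0.47603) = 1.07466 rad.
So the angular separation is 61.6°.

61.6°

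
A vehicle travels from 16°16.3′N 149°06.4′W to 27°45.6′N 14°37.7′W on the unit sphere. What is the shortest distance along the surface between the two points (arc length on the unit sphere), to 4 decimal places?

2.0540

Let φ₁ = 0.2840 rad, φ₂ = 0.4845 rad, and Δλ = 2.3471 rad.
cos c = sin φ₁ sin φ₂ + cos φ₁ cos φ₂ cos Δλ = (0.2802)(0.4658) + (0.9599)(0.8849)(-0.7006) = -0.46466,
so c = arccos(-0.46466) = 2.05405 rad.
On the unit sphere the arc length equals the central angle: 2.0540.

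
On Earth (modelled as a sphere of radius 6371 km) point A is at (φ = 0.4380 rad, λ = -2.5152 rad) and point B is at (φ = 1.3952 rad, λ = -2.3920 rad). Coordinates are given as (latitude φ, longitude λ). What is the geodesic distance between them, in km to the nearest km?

With latitudes φ₁ = 25.096°, φ₂ = 79.939° and longitude difference Δλ = 7.059°:
cos c = sin φ₁ sin φ₂ + cos φ₁ cos φ₂ cos Δλ = (0.4241)(0.9846) + (0.9056)(0.1747)(0.9924) = 0.57461,
so c = arccos(0.57461) = 0.95867 rad.
Distance = R·c = 6371 × 0.9587 ≈ 6108 km.

6108 km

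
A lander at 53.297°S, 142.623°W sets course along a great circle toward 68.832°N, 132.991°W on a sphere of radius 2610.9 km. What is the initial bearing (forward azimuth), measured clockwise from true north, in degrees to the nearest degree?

4°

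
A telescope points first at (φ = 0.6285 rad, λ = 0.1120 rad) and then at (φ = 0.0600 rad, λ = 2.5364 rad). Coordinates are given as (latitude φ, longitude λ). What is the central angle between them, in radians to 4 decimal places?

In radians: φ₁ = 0.6285, φ₂ = 0.0600, Δλ = 138.908° = 2.4244 rad.
cos c = sin φ₁ sin φ₂ + cos φ₁ cos φ₂ cos Δλ = (0.5879)(0.0600) + (0.8089)(0.9982)(-0.7537) = -0.57329,
so c = arccos(-0.57329) = 2.18131 rad.
So the angular separation is 2.1813 rad.

2.1813 rad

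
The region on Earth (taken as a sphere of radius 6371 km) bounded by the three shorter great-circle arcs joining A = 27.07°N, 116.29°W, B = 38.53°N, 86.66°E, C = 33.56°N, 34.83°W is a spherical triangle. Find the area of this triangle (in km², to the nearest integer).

57364075 km²

Side lengths (central angles): a = 1.5669, b = 1.2006, c = 1.9369 rad; semiperimeter s = 2.3522.
By l'Huilier's theorem, tan(E/4) = √[tan(s/2) tan((s−a)/2) tan((s−b)/2) tan((s−c)/2)], giving spherical excess E = 1.4133 rad.
Area = E·R² = 1.4133 × (6371)² ≈ 57364075 km².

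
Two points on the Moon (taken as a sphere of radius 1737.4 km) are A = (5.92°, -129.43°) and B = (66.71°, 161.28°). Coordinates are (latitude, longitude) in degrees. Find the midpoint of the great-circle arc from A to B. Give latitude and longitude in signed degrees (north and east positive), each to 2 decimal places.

40.57°, -147.49°

The central angle between A and B is δ = 1.3348 rad.
With f = 0.5, the slerp weights are sin((1−f)δ)/sin δ = 0.6366 and sin(fδ)/sin δ = 0.6366.
Weighted sum of the unit vectors: (0.6366)·(-0.6317,-0.7683,0.1031) + (0.6366)·(-0.3745,0.1269,0.9185) = (-0.6405, -0.4083, 0.6504).
Converting back: φ = atan2(z, √(x²+y²)) = 40.57°, λ = atan2(y, x) = -147.49°.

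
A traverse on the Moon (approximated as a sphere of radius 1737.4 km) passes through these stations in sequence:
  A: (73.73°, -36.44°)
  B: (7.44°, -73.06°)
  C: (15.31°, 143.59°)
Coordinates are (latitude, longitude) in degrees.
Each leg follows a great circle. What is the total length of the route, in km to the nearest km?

6272 km

Leg A→B: central angle 1.2161 rad, distance 2112.9 km.
Leg B→C: central angle 2.3937 rad, distance 4158.8 km.
Total: 2112.9 + 4158.8 ≈ 6272 km.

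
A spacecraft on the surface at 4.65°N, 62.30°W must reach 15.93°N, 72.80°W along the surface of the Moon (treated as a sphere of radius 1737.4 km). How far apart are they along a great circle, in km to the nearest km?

In radians: φ₁ = 0.0812, φ₂ = 0.2780, Δλ = -10.500° = -0.1833 rad.
cos c = sin φ₁ sin φ₂ + cos φ₁ cos φ₂ cos Δλ = (0.0811)(0.2745) + (0.9967)(0.9616)(0.9833) = 0.96463,
so c = arccos(0.96463) = 0.26675 rad.
Distance = R·c = 1737.4 × 0.2667 ≈ 463 km.

463 km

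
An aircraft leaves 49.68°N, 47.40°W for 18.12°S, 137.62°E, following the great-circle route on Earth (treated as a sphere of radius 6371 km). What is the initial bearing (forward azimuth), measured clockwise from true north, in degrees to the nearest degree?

351°

With φ₁ = 0.8671, φ₂ = -0.3163, Δλ = -3.0540 rad, the forward-azimuth formula gives
θ = atan2( sin Δλ cos φ₂ , cos φ₁ sin φ₂ − sin φ₁ cos φ₂ cos Δλ ) = atan2(-0.0832, 0.5206) = -9.08°.
Adding 360° brings this into [0°, 360°): 351°.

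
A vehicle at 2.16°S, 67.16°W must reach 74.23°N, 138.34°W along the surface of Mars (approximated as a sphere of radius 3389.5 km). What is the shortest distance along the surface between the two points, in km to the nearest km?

In radians: φ₁ = -0.0377, φ₂ = 1.2956, Δλ = -71.180° = -1.2423 rad.
Haversine: a = sin²(Δφ/2) + cos φ₁ cos φ₂ sin²(Δλ/2) = 0.3823 + (0.9993)(0.2718)(0.3387) = 0.47433.
Central angle c = 2·arcsin(√a) = 1.51943 rad.
Distance = R·c = 3389.5 × 1.5194 ≈ 5150 km.

5150 km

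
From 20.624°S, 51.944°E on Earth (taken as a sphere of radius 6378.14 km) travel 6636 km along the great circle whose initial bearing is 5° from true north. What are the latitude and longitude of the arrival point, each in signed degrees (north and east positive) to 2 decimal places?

38.76°, 57.48°

Angular distance δ = d/R = 6636/6378.14 = 1.04043 rad; initial bearing θ = 0.0873 rad.
sin φ₂ = sin φ₁ cos δ + cos φ₁ sin δ cos θ = (-0.3522)(0.5059) + (0.9359)(0.8626)(0.9962) = 0.6261, so φ₂ = 38.76°.
Δλ = atan2(sin θ sin δ cos φ₁, cos δ − sin φ₁ sin φ₂) = atan2(0.0704, 0.7264) = 5.533°.
λ₂ = 51.944° + 5.533° = 57.48°.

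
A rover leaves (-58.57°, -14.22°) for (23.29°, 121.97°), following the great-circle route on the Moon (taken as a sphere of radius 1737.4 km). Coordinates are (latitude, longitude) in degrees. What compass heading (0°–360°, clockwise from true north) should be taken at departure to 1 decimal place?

With φ₁ = -1.0222, φ₂ = 0.4065, Δλ = 2.3770 rad, the forward-azimuth formula gives
θ = atan2( sin Δλ cos φ₂ , cos φ₁ sin φ₂ − sin φ₁ cos φ₂ cos Δλ ) = atan2(0.6359, -0.3594) = 119.48°.
So the initial bearing is 119.5°.

119.5°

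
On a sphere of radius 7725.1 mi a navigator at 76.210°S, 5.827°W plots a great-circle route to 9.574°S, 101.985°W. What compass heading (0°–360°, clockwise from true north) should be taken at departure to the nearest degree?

262°

Δλ = -96.158° = -1.6783 rad.
y = sin Δλ · cos φ₂ = (-0.9942)(0.9861) = -0.9804
x = cos φ₁ sin φ₂ − sin φ₁ cos φ₂ cos Δλ = (0.2384)(-0.1663) − (-0.9712)(0.9861)(-0.1073) = -0.1424
θ = atan2(y, x) = -98.26°; adding 360° gives 262°.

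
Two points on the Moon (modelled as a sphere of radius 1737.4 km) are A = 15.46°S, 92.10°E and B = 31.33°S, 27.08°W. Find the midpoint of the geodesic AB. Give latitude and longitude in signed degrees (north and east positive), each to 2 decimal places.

-40.37°, 38.38°

The central angle between A and B is δ = 1.8367 rad.
With f = 0.5, the slerp weights are sin((1−f)δ)/sin δ = 0.8235 and sin(fδ)/sin δ = 0.8235.
Weighted sum of the unit vectors: (0.8235)·(-0.0353,0.9632,-0.2666) + (0.8235)·(0.7605,-0.3889,-0.5200) = (0.5973, 0.4730, -0.6477).
Converting back: φ = atan2(z, √(x²+y²)) = -40.37°, λ = atan2(y, x) = 38.38°.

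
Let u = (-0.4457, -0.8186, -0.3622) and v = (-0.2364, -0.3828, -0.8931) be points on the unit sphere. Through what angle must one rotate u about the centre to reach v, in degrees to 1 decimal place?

42.1°

u·v = 0.7422; |u| = 1.0000, |v| = 1.0000.
cos θ = (u·v)/(|u||v|) = 0.7422, so θ = 42.1°.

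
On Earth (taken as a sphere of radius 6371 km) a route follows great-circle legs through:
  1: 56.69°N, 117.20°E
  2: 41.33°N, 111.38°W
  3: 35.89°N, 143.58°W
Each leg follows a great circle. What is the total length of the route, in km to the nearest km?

11051 km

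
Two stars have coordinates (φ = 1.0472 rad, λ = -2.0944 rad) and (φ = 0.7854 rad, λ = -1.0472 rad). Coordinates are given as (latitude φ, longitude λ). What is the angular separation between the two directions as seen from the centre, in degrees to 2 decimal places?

37.89°

Let φ₁ = 1.0472 rad, φ₂ = 0.7854 rad, and Δλ = 1.0472 rad.
cos c = sin φ₁ sin φ₂ + cos φ₁ cos φ₂ cos Δλ = (0.8660)(0.7071) + (0.5000)(0.7071)(0.5000) = 0.78915,
so c = arccos(0.78915) = 0.66137 rad.
So the angular separation is 37.89°.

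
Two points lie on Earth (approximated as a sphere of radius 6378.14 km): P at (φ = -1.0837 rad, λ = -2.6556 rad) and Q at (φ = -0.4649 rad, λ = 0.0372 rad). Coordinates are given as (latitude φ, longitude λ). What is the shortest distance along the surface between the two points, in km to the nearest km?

In radians: φ₁ = -1.0837, φ₂ = -0.4649, Δλ = 154.286° = 2.6928 rad.
cos c = sin φ₁ sin φ₂ + cos φ₁ cos φ₂ cos Δλ = (-0.8837)(-0.4483) + (0.4681)(0.8939)(-0.9010) = 0.01924,
so c = arccos(0.01924) = 1.55156 rad.
Distance = R·c = 6378.14 × 1.5516 ≈ 9896 km.

9896 km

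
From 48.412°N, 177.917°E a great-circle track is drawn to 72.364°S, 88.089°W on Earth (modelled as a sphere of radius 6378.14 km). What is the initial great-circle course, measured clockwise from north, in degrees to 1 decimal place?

153.9°

Δλ = 93.994° = 1.6405 rad.
y = sin Δλ · cos φ₂ = (0.9976)(0.3030) = 0.3022
x = cos φ₁ sin φ₂ − sin φ₁ cos φ₂ cos Δλ = (0.6638)(-0.9530) − (0.7479)(0.3030)(-0.0697) = -0.6168
θ = atan2(y, x) = 153.89°, so the bearing is 153.9°.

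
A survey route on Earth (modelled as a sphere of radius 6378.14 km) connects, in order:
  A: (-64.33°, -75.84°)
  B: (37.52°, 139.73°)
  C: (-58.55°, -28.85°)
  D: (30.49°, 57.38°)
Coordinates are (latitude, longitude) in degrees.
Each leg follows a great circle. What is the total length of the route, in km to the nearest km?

46467 km

Leg A→B: central angle 2.5470 rad, distance 16245.4 km.
Leg B→C: central angle 2.7524 rad, distance 17554.9 km.
Leg C→D: central angle 1.9859 rad, distance 12666.4 km.
Total: 16245.4 + 17554.9 + 12666.4 ≈ 46467 km.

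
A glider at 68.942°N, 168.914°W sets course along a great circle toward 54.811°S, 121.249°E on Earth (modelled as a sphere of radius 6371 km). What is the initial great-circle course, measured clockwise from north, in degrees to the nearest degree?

228°

With φ₁ = 1.2033, φ₂ = -0.9566, Δλ = -1.2189 rad, the forward-azimuth formula gives
θ = atan2( sin Δλ cos φ₂ , cos φ₁ sin φ₂ − sin φ₁ cos φ₂ cos Δλ ) = atan2(-0.5410, -0.4790) = -131.53°.
Adding 360° brings this into [0°, 360°): 228°.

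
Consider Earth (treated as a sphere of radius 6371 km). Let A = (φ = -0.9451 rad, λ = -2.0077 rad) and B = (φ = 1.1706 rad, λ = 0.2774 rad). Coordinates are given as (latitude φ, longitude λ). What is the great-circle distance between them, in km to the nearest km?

17083 km

Let φ₁ = -0.9451 rad, φ₂ = 1.1706 rad, and Δλ = 2.2851 rad.
cos c = sin φ₁ sin φ₂ + cos φ₁ cos φ₂ cos Δλ = (-0.8106)(0.9210) + (0.5857)(0.3896)(-0.6551) = -0.89598,
so c = arccos(-0.89598) = 2.68144 rad.
Distance = R·c = 6371 × 2.6814 ≈ 17083 km.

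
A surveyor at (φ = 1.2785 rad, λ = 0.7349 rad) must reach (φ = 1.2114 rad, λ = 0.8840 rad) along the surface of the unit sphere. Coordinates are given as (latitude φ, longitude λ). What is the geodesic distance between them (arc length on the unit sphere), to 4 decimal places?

0.0822

In radians: φ₁ = 1.2785, φ₂ = 1.2114, Δλ = 8.543° = 0.1491 rad.
cos c = sin φ₁ sin φ₂ + cos φ₁ cos φ₂ cos Δλ = (0.9576)(0.9361) + (0.2882)(0.3517)(0.9889) = 0.99663,
so c = arccos(0.99663) = 0.08218 rad.
On the unit sphere the arc length equals the central angle: 0.0822.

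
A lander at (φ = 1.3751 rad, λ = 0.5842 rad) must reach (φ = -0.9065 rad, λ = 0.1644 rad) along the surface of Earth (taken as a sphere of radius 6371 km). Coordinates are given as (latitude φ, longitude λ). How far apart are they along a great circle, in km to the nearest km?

14624 km

With latitudes φ₁ = 78.787°, φ₂ = -51.939° and longitude difference Δλ = -24.053°:
cos c = sin φ₁ sin φ₂ + cos φ₁ cos φ₂ cos Δλ = (0.9809)(-0.7874) + (0.1944)(0.6165)(0.9132) = -0.66285,
so c = arccos(-0.66285) = 2.29542 rad.
Distance = R·c = 6371 × 2.2954 ≈ 14624 km.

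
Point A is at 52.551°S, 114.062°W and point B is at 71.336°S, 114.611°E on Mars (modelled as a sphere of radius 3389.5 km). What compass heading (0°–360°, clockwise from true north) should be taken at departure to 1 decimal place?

197.9°

With φ₁ = -0.9172, φ₂ = -1.2450, Δλ = -2.2921 rad, the forward-azimuth formula gives
θ = atan2( sin Δλ cos φ₂ , cos φ₁ sin φ₂ − sin φ₁ cos φ₂ cos Δλ ) = atan2(-0.2403, -0.7438) = -162.10°.
Adding 360° brings this into [0°, 360°): 197.9°.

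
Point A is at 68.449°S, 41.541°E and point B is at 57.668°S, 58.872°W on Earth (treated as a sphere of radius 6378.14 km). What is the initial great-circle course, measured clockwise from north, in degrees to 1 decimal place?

232.7°

With φ₁ = -1.1947, φ₂ = -1.0065, Δλ = -1.7525 rad, the forward-azimuth formula gives
θ = atan2( sin Δλ cos φ₂ , cos φ₁ sin φ₂ − sin φ₁ cos φ₂ cos Δλ ) = atan2(-0.5260, -0.4003) = -127.27°.
Adding 360° brings this into [0°, 360°): 232.7°.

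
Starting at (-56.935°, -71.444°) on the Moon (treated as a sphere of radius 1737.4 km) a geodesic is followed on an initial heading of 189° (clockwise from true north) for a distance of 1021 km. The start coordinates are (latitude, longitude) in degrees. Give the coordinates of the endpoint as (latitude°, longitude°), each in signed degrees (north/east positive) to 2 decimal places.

Angular distance δ = d/R = 1021/1737.4 = 0.58766 rad; initial bearing θ = 3.2987 rad.
sin φ₂ = sin φ₁ cos δ + cos φ₁ sin δ cos θ = (-0.8381)(0.8322) + (0.5456)(0.5544)(-0.9877) = -0.9962, so φ₂ = -85.02°.
Δλ = atan2(sin θ sin δ cos φ₁, cos δ − sin φ₁ sin φ₂) = atan2(-0.0473, -0.0026) = -93.198°.
λ₂ = -71.444° − 93.198° = -164.64°.

-85.02°, -164.64°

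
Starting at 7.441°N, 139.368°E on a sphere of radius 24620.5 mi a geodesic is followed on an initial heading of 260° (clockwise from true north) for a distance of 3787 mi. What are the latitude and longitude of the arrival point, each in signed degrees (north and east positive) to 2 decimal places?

5.83°, 130.64°

Angular distance δ = d/R = 3787/24620.5 = 0.15381 rad; initial bearing θ = 4.5379 rad.
sin φ₂ = sin φ₁ cos δ + cos φ₁ sin δ cos θ = (0.1295)(0.9882) + (0.9916)(0.1532)(-0.1736) = 0.1016, so φ₂ = 5.83°.
Δλ = atan2(sin θ sin δ cos φ₁, cos δ − sin φ₁ sin φ₂) = atan2(-0.1496, 0.9750) = -8.724°.
λ₂ = 139.368° − 8.724° = 130.64°.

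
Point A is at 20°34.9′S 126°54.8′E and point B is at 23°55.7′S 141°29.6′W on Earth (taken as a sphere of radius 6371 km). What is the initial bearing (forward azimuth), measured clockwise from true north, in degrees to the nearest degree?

113°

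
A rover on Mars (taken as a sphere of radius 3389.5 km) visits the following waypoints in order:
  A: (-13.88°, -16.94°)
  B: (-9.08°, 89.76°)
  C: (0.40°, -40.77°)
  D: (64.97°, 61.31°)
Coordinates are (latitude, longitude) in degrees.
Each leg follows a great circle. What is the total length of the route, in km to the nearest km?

Leg A→B: central angle 1.8107 rad, distance 6137.4 km.
Leg B→C: central angle 2.2689 rad, distance 7690.5 km.
Leg C→D: central angle 1.6531 rad, distance 5603.2 km.
Total: 6137.4 + 7690.5 + 5603.2 ≈ 19431 km.

19431 km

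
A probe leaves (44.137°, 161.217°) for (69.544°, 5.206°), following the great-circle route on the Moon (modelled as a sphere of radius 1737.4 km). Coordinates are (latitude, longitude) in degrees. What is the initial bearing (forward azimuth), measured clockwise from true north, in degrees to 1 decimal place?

With φ₁ = 0.7703, φ₂ = 1.2138, Δλ = -2.7229 rad, the forward-azimuth formula gives
θ = atan2( sin Δλ cos φ₂ , cos φ₁ sin φ₂ − sin φ₁ cos φ₂ cos Δλ ) = atan2(-0.1421, 0.8948) = -9.02°.
Adding 360° brings this into [0°, 360°): 351.0°.

351.0°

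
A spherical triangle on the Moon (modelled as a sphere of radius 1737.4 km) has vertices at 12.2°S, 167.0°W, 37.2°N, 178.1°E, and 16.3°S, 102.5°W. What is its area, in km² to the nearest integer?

Side lengths (central angles): a = 1.5999, b = 1.0892, c = 0.8962 rad; semiperimeter s = 1.7926.
By l'Huilier's theorem, tan(E/4) = √[tan(s/2) tan((s−a)/2) tan((s−b)/2) tan((s−c)/2)], giving spherical excess E = 0.5802 rad.
Area = E·R² = 0.5802 × (1737.4)² ≈ 1751320 km².

1751320 km²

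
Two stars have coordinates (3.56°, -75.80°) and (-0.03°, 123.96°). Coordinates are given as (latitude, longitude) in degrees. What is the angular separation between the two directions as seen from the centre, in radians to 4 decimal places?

2.7915 rad

Let φ₁ = 0.0621 rad, φ₂ = -0.0005 rad, and Δλ = -2.7967 rad.
cos c = sin φ₁ sin φ₂ + cos φ₁ cos φ₂ cos Δλ = (0.0621)(-0.0005) + (0.9981)(1.0000)(-0.9411) = -0.93933,
so c = arccos(-0.93933) = 2.79148 rad.
So the angular separation is 2.7915 rad.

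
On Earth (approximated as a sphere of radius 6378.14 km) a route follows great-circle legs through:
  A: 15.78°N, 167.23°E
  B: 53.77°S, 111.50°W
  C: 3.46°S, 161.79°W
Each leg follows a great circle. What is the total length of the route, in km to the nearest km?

18085 km

Leg A→B: central angle 1.7042 rad, distance 10869.8 km.
Leg B→C: central angle 1.1312 rad, distance 7214.7 km.
Total: 10869.8 + 7214.7 ≈ 18085 km.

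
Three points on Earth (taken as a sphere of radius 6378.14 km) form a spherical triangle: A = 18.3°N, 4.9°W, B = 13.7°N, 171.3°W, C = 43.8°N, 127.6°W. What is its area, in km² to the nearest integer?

15993004 km²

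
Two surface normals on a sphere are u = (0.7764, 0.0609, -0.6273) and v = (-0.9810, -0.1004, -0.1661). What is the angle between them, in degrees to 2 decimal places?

u·v = -0.6636; |u| = 1.0000, |v| = 1.0000.
cos θ = (u·v)/(|u||v|) = -0.6636, so θ = 131.57°.

131.57°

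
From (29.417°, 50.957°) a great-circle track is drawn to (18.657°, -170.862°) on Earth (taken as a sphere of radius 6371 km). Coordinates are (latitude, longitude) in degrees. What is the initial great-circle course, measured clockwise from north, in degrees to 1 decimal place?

45.3°

With φ₁ = 0.5134, φ₂ = 0.3256, Δλ = 2.4117 rad, the forward-azimuth formula gives
θ = atan2( sin Δλ cos φ₂ , cos φ₁ sin φ₂ − sin φ₁ cos φ₂ cos Δλ ) = atan2(0.6317, 0.6255) = 45.29°.
So the initial bearing is 45.3°.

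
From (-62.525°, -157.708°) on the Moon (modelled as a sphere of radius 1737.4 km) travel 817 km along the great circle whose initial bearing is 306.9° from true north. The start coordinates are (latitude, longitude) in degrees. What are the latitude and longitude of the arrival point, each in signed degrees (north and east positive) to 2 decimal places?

Angular distance δ = d/R = 817/1737.4 = 0.47024 rad; initial bearing θ = 5.3564 rad.
sin φ₂ = sin φ₁ cos δ + cos φ₁ sin δ cos θ = (-0.8872)(0.8915) + (0.4614)(0.4531)(0.6004) = -0.6654, so φ₂ = -41.71°.
Δλ = atan2(sin θ sin δ cos φ₁, cos δ − sin φ₁ sin φ₂) = atan2(-0.1672, 0.3011) = -29.038°.
λ₂ = -157.708° − 29.038° = -186.75° → 173.25° after wrapping to (−180°, 180°].

-41.71°, 173.25°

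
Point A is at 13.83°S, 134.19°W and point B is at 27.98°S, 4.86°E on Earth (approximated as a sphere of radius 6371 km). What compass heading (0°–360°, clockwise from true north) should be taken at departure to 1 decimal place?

136.7°

With φ₁ = -0.2414, φ₂ = -0.4883, Δλ = 2.4269 rad, the forward-azimuth formula gives
θ = atan2( sin Δλ cos φ₂ , cos φ₁ sin φ₂ − sin φ₁ cos φ₂ cos Δλ ) = atan2(0.5788, -0.6150) = 136.74°.
So the initial bearing is 136.7°.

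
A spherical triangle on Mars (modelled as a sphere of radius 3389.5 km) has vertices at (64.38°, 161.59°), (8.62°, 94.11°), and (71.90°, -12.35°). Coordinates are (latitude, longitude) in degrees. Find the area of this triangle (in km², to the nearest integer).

Side lengths (central angles): a = 1.5153, b = 0.7620, c = 1.2673 rad; semiperimeter s = 1.7723.
By l'Huilier's theorem, tan(E/4) = √[tan(s/2) tan((s−a)/2) tan((s−b)/2) tan((s−c)/2)], giving spherical excess E = 0.5966 rad.
Area = E·R² = 0.5966 × (3389.5)² ≈ 6854132 km².

6854132 km²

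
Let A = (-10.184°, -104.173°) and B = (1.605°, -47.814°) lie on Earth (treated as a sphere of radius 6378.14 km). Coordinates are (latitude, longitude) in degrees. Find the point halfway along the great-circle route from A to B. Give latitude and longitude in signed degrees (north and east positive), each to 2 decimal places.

Central angle δ = 1.0002 rad. Interpolating on the sphere with fraction f = 0.5:
P = [sin((1−f)δ)·A + sin(fδ)·B] / sin δ = 0.5698·A + 0.5698·B in Cartesian coordinates,
giving P = (0.2452, -0.9658, -0.0848), i.e. latitude -4.86°, longitude -75.76°.

-4.86°, -75.76°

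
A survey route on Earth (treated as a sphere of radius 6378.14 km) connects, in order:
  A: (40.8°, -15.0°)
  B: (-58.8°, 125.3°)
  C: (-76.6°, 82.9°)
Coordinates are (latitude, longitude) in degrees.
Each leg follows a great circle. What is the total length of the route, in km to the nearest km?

19186 km

Leg A→B: central angle 2.6073 rad, distance 16629.7 km.
Leg B→C: central angle 0.4008 rad, distance 2556.7 km.
Total: 16629.7 + 2556.7 ≈ 19186 km.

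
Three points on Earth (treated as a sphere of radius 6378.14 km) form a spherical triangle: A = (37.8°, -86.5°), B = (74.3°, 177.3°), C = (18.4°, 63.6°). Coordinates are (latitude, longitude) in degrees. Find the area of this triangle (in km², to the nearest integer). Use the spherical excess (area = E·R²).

Side lengths (central angles): a = 1.3688, b = 2.0449, c = 0.9680 rad; semiperimeter s = 2.1908.
By l'Huilier's theorem, tan(E/4) = √[tan(s/2) tan((s−a)/2) tan((s−b)/2) tan((s−c)/2)], giving spherical excess E = 0.8215 rad.
Area = E·R² = 0.8215 × (6378.14)² ≈ 33418062 km².

33418062 km²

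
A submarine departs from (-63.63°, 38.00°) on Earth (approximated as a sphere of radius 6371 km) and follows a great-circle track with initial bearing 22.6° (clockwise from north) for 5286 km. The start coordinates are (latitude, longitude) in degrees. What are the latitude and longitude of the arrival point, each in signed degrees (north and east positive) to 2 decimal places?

-17.60°, 55.30°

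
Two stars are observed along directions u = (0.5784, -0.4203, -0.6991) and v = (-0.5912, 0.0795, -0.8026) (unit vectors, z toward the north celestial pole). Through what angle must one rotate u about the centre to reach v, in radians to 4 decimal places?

1.3840 rad

u·v = 0.1857; |u| = 1.0000, |v| = 1.0000.
cos θ = (u·v)/(|u||v|) = 0.1857, so θ = 1.3840 rad.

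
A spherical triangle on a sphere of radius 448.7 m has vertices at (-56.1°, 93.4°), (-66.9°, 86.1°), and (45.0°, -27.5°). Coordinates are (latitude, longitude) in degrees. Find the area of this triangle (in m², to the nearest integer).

109620 m²

Side lengths (central angles): a = 2.4364, b = 2.4807, c = 0.1977 rad; semiperimeter s = 2.5574.
By l'Huilier's theorem, tan(E/4) = √[tan(s/2) tan((s−a)/2) tan((s−b)/2) tan((s−c)/2)], giving spherical excess E = 0.5445 rad.
Area = E·R² = 0.5445 × (448.7)² ≈ 109620 m².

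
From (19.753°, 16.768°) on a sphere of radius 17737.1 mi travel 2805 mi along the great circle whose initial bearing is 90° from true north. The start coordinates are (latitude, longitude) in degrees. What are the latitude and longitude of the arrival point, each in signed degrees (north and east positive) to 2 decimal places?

19.50°, 26.39°

Angular distance δ = d/R = 2805/17737.1 = 0.15814 rad; initial bearing θ = 1.5708 rad.
sin φ₂ = sin φ₁ cos δ + cos φ₁ sin δ cos θ = (0.3380)(0.9875) + (0.9412)(0.1575)(0.0000) = 0.3337, so φ₂ = 19.50°.
Δλ = atan2(sin θ sin δ cos φ₁, cos δ − sin φ₁ sin φ₂) = atan2(0.1482, 0.8747) = 9.617°.
λ₂ = 16.768° + 9.617° = 26.39°.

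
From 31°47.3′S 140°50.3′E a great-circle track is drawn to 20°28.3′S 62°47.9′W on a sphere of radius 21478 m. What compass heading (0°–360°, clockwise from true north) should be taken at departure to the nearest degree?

153°

With φ₁ = -0.5548, φ₂ = -0.3573, Δλ = 2.7291 rad, the forward-azimuth formula gives
θ = atan2( sin Δλ cos φ₂ , cos φ₁ sin φ₂ − sin φ₁ cos φ₂ cos Δλ ) = atan2(0.3756, -0.7494) = 153.38°.
So the initial bearing is 153°.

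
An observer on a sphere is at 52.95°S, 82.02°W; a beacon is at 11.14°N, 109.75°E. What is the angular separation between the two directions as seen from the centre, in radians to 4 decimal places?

2.3934 rad

Let φ₁ = -0.9242 rad, φ₂ = 0.1944 rad, and Δλ = -2.9362 rad.
Haversine: a = sin²(Δφ/2) + cos φ₁ cos φ₂ sin²(Δλ/2) = 0.2815 + (0.6025)(0.9812)(0.9895) = 0.86647.
Central angle c = 2·arcsin(√a) = 2.39342 rad.
So the angular separation is 2.3934 rad.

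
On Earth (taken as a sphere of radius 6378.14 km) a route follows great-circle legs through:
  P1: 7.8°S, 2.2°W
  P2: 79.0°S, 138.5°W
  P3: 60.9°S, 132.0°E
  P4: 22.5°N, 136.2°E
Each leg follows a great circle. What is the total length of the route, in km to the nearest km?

22767 km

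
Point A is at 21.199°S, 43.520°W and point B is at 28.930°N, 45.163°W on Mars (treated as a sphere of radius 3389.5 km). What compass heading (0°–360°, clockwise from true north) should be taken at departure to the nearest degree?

358°

With φ₁ = -0.3700, φ₂ = 0.5049, Δλ = -0.0287 rad, the forward-azimuth formula gives
θ = atan2( sin Δλ cos φ₂ , cos φ₁ sin φ₂ − sin φ₁ cos φ₂ cos Δλ ) = atan2(-0.0251, 0.7674) = -1.87°.
Adding 360° brings this into [0°, 360°): 358°.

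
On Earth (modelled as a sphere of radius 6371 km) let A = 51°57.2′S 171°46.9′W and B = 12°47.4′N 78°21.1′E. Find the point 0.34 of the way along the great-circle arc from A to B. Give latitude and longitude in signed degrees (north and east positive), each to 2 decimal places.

-42.10°, 132.61°

The central angle between A and B is δ = 1.9591 rad.
With f = 0.34, the slerp weights are sin((1−f)δ)/sin δ = 1.0390 and sin(fδ)/sin δ = 0.6676.
Weighted sum of the unit vectors: (1.0390)·(-0.6100,-0.0881,-0.7875) + (0.6676)·(0.1969,0.9551,0.2214) = (-0.5023, 0.5461, -0.6704).
Converting back: φ = atan2(z, √(x²+y²)) = -42.10°, λ = atan2(y, x) = 132.61°.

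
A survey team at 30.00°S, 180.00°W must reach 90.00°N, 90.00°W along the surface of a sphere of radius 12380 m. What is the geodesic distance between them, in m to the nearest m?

25929 m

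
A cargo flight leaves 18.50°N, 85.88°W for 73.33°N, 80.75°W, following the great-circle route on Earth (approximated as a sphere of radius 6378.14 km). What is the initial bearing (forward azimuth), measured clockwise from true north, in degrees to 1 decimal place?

1.8°

With φ₁ = 0.3229, φ₂ = 1.2798, Δλ = 0.0895 rad, the forward-azimuth formula gives
θ = atan2( sin Δλ cos φ₂ , cos φ₁ sin φ₂ − sin φ₁ cos φ₂ cos Δλ ) = atan2(0.0256, 0.8178) = 1.80°.
So the initial bearing is 1.8°.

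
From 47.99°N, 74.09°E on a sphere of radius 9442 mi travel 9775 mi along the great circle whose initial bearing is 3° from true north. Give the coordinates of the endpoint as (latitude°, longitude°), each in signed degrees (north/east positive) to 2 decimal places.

72.54°, -114.54°

Angular distance δ = d/R = 9775/9442 = 1.03527 rad; initial bearing θ = 0.0524 rad.
sin φ₂ = sin φ₁ cos δ + cos φ₁ sin δ cos θ = (0.7430)(0.5103) + (0.6693)(0.8600)(0.9986) = 0.9539, so φ₂ = 72.54°.
Δλ = atan2(sin θ sin δ cos φ₁, cos δ − sin φ₁ sin φ₂) = atan2(0.0301, -0.1985) = 171.371°.
λ₂ = 74.090° + 171.371° = 245.46° → -114.54° after wrapping to (−180°, 180°].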